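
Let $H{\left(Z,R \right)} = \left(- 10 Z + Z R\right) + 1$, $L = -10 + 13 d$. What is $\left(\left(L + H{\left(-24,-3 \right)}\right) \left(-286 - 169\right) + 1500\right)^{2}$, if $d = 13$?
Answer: $45479827600$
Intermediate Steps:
$L = 159$ ($L = -10 + 13 \cdot 13 = -10 + 169 = 159$)
$H{\left(Z,R \right)} = 1 - 10 Z + R Z$ ($H{\left(Z,R \right)} = \left(- 10 Z + R Z\right) + 1 = 1 - 10 Z + R Z$)
$\left(\left(L + H{\left(-24,-3 \right)}\right) \left(-286 - 169\right) + 1500\right)^{2} = \left(\left(159 - -313\right) \left(-286 - 169\right) + 1500\right)^{2} = \left(\left(159 + \left(1 + 240 + 72\right)\right) \left(-455\right) + 1500\right)^{2} = \left(\left(159 + 313\right) \left(-455\right) + 1500\right)^{2} = \left(472 \left(-455\right) + 1500\right)^{2} = \left(-214760 + 1500\right)^{2} = \left(-213260\right)^{2} = 45479827600$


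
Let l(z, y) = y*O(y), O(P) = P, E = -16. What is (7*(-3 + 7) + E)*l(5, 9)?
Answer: 972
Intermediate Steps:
l(z, y) = y² (l(z, y) = y*y = y²)
(7*(-3 + 7) + E)*l(5, 9) = (7*(-3 + 7) - 16)*9² = (7*4 - 16)*81 = (28 - 16)*81 = 12*81 = 972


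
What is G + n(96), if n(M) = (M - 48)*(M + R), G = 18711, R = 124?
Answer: 29271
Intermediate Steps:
n(M) = (-48 + M)*(124 + M) (n(M) = (M - 48)*(M + 124) = (-48 + M)*(124 + M))
G + n(96) = 18711 + (-5952 + 96**2 + 76*96) = 18711 + (-5952 + 9216 + 7296) = 18711 + 10560 = 29271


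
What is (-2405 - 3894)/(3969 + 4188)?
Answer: -6299/8157 ≈ -0.77222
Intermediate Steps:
(-2405 - 3894)/(3969 + 4188) = -6299/8157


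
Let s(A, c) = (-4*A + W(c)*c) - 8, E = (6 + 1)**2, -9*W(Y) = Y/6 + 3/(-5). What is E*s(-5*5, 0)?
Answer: 4508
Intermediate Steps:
W(Y) = 1/15 - Y/54 (W(Y) = -(Y/6 + 3/(-5))/9 = -(Y*(1/6) + 3*(-1/5))/9 = -(Y/6 - 3/5)/9 = -(-3/5 + Y/6)/9 = 1/15 - Y/54)
E = 49 (E = 7**2 = 49)
s(A, c) = -8 - 4*A + c*(1/15 - c/54) (s(A, c) = (-4*A + (1/15 - c/54)*c) - 8 = (-4*A + c*(1/15 - c/54)) - 8 = -8 - 4*A + c*(1/15 - c/54))
E*s(-5*5, 0) = 49*(-8 - (-20)*5 - 1/54*0**2 + (1/15)*0) = 49*(-8 - 4*(-25) - 1/54*0 + 0) = 49*(-8 + 100 + 0 + 0) = 49*92 = 4508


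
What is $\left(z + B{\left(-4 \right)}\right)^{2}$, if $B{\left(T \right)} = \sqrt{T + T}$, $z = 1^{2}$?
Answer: $-7 + 4 i \sqrt{2} \approx -7.0 + 5.6569 i$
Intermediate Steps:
$z = 1$
$B{\left(T \right)} = \sqrt{2} \sqrt{T}$ ($B{\left(T \right)} = \sqrt{2 T} = \sqrt{2} \sqrt{T}$)
$\left(z + B{\left(-4 \right)}\right)^{2} = \left(1 + \sqrt{2} \sqrt{-4}\right)^{2} = \left(1 + \sqrt{2} \cdot 2 i\right)^{2} = \left(1 + 2 i \sqrt{2}\right)^{2}$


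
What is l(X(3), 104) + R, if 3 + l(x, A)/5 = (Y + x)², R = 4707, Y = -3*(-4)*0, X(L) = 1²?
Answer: 4697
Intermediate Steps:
X(L) = 1
Y = 0 (Y = 12*0 = 0)
l(x, A) = -15 + 5*x² (l(x, A) = -15 + 5*(0 + x)² = -15 + 5*x²)
l(X(3), 104) + R = (-15 + 5*1²) + 4707 = (-15 + 5*1) + 4707 = (-15 + 5) + 4707 = -10 + 4707 = 4697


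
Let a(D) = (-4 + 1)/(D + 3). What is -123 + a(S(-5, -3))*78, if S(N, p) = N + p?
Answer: -381/5 ≈ -76.200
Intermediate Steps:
a(D) = -3/(3 + D)
-123 + a(S(-5, -3))*78 = -123 - 3/(3 + (-5 - 3))*78 = -123 - 3/(3 - 8)*78 = -123 - 3/(-5)*78 = -123 - 3*(-⅕)*78 = -123 + (⅗)*78 = -123 + 234/5 = -381/5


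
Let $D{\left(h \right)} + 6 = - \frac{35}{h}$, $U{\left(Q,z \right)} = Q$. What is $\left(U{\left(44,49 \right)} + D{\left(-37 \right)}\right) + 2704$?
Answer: $\frac{101489}{37} \approx 2742.9$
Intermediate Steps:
$D{\left(h \right)} = -6 - \frac{35}{h}$
$\left(U{\left(44,49 \right)} + D{\left(-37 \right)}\right) + 2704 = \left(44 - \left(6 + \frac{35}{-37}\right)\right) + 2704 = \left(44 - \frac{187}{37}\right) + 2704 = \frac{1441}{37} + 2704 = \frac{101489}{37}$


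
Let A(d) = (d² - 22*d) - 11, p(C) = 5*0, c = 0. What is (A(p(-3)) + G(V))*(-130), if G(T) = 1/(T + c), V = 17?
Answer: 24180/17 ≈ 1422.4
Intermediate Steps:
p(C) = 0
A(d) = -11 + d² - 22*d
G(T) = 1/T (G(T) = 1/(T + 0) = 1/T)
(A(p(-3)) + G(V))*(-130) = ((-11 + 0² - 22*0) + 1/17)*(-130) = ((-11 + 0 + 0) + 1/17)*(-130) = (-11 + 1/17)*(-130) = -186/17*(-130) = 24180/17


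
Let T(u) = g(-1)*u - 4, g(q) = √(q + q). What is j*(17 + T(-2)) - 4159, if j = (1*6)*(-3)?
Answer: -4393 + 36*I*√2 ≈ -4393.0 + 50.912*I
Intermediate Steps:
g(q) = √2*√q (g(q) = √(2*q) = √2*√q)
j = -18 (j = 6*(-3) = -18)
T(u) = -4 + I*u*√2 (T(u) = (√2*√(-1))*u - 4 = (√2*I)*u - 4 = (I*√2)*u - 4 = I*u*√2 - 4 = -4 + I*u*√2)
j*(17 + T(-2)) - 4159 = -18*(17 + (-4 + I*(-2)*√2)) - 4159 = -18*(17 + (-4 - 2*I*√2)) - 4159 = -18*(13 - 2*I*√2) - 4159 = (-234 + 36*I*√2) - 4159 = -4393 + 36*I*√2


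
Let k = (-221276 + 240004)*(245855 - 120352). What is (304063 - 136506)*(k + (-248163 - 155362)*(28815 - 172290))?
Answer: 10094667432797363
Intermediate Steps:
k = 2350420184 (k = 18728*125503 = 2350420184)
(304063 - 136506)*(k + (-248163 - 155362)*(28815 - 172290)) = (304063 - 136506)*(2350420184 + (-248163 - 155362)*(28815 - 172290)) = 167557*(2350420184 - 403525*(-143475)) = 167557*(2350420184 + 57895749375) = 167557*60246169559 = 10094667432797363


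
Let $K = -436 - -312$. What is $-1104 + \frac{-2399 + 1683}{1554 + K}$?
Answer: $- \frac{789718}{715} \approx -1104.5$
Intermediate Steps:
$K = -124$ ($K = -436 + 312 = -124$)
$-1104 + \frac{-2399 + 1683}{1554 + K} = -1104 + \frac{-2399 + 1683}{1554 - 124} = -1104 - \frac{716}{1430} = -1104 - \frac{358}{715} = - \frac{789718}{715}$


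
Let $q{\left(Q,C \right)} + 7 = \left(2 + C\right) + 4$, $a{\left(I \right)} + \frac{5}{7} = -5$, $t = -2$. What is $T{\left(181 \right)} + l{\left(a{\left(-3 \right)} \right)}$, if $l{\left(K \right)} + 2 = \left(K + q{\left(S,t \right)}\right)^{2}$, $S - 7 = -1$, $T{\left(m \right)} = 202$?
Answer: $\frac{13521}{49} \approx 275.94$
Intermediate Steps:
$S = 6$ ($S = 7 - 1 = 6$)
$a{\left(I \right)} = - \frac{40}{7}$ ($a{\left(I \right)} = - \frac{5}{7} - 5 = - \frac{40}{7}$)
$q{\left(Q,C \right)} = -1 + C$ ($q{\left(Q,C \right)} = -7 + \left(\left(2 + C\right) + 4\right) = -7 + \left(6 + C\right) = -1 + C$)
$l{\left(K \right)} = -2 + \left(-3 + K\right)^{2}$ ($l{\left(K \right)} = -2 + \left(K - 3\right)^{2} = -2 + \left(-3 + K\right)^{2}$)
$T{\left(181 \right)} + l{\left(a{\left(-3 \right)} \right)} = 202 - \left(2 - \left(-3 - \frac{40}{7}\right)^{2}\right) = 202 - \left(2 - \left(- \frac{61}{7}\right)^{2}\right) = 202 + \left(-2 + \frac{3721}{49}\right) = 202 + \frac{3623}{49} = \frac{13521}{49}$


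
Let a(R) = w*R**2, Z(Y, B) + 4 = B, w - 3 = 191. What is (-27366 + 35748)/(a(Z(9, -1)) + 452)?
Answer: 381/241 ≈ 1.5809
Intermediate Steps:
w = 194 (w = 3 + 191 = 194)
Z(Y, B) = -4 + B
a(R) = 194*R**2
(-27366 + 35748)/(a(Z(9, -1)) + 452) = (-27366 + 35748)/(194*(-4 - 1)**2 + 452) = 8382/(194*(-5)**2 + 452) = 8382/(194*25 + 452) = 8382/(4850 + 452) = 8382/5302 = 8382*(1/5302) = 381/241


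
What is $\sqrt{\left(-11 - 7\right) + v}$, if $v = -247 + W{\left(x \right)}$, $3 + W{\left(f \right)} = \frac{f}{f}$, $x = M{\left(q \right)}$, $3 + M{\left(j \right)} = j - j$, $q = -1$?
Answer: $i \sqrt{267} \approx 16.34 i$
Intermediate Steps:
$M{\left(j \right)} = -3$ ($M{\left(j \right)} = -3 + \left(j - j\right) = -3 + 0 = -3$)
$x = -3$
$W{\left(f \right)} = -2$ ($W{\left(f \right)} = -3 + \frac{f}{f} = -3 + 1 = -2$)
$v = -249$ ($v = -247 - 2 = -249$)
$\sqrt{\left(-11 - 7\right) + v} = \sqrt{\left(-11 - 7\right) - 249} = \sqrt{-18 - 249} = \sqrt{-267} = i \sqrt{267}$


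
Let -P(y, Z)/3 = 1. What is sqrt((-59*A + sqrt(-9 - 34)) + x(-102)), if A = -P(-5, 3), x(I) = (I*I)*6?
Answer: sqrt(62247 + I*sqrt(43)) ≈ 249.49 + 0.013*I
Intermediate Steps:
x(I) = 6*I**2 (x(I) = I**2*6 = 6*I**2)
P(y, Z) = -3 (P(y, Z) = -3*1 = -3)
A = 3 (A = -1*(-3) = 3)
sqrt((-59*A + sqrt(-9 - 34)) + x(-102)) = sqrt((-59*3 + sqrt(-9 - 34)) + 6*(-102)**2) = sqrt((-177 + sqrt(-43)) + 6*10404) = sqrt((-177 + I*sqrt(43)) + 62424) = sqrt(62247 + I*sqrt(43))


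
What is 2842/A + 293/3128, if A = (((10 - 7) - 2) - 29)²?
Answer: 1454/391 ≈ 3.7187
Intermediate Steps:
A = 784 (A = ((3 - 2) - 29)² = (1 - 29)² = (-28)² = 784)
2842/A + 293/3128 = 2842/784 + 293/3128 = 2842*(1/784) + 293*(1/3128) = 29/8 + 293/3128 = 1454/391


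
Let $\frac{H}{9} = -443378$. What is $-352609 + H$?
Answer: $-4343011$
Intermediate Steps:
$H = -3990402$ ($H = 9 \left(-443378\right) = -3990402$)
$-352609 + H = -352609 - 3990402 = -4343011$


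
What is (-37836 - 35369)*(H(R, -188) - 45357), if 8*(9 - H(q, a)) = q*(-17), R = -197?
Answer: 26802766265/8 ≈ 3.3503e+9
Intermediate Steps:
H(q, a) = 9 + 17*q/8 (H(q, a) = 9 - q*(-17)/8 = 9 - (-17)*q/8 = 9 + 17*q/8)
(-37836 - 35369)*(H(R, -188) - 45357) = (-37836 - 35369)*((9 + (17/8)*(-197)) - 45357) = -73205*((9 - 3349/8) - 45357) = -73205*(-3277/8 - 45357) = -73205*(-366133/8) = 26802766265/8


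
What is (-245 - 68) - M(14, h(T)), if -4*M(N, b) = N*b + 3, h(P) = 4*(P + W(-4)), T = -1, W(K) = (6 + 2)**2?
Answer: 2279/4 ≈ 569.75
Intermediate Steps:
W(K) = 64 (W(K) = 8**2 = 64)
h(P) = 256 + 4*P (h(P) = 4*(P + 64) = 4*(64 + P) = 256 + 4*P)
M(N, b) = -3/4 - N*b/4 (M(N, b) = -(N*b + 3)/4 = -(3 + N*b)/4 = -3/4 - N*b/4)
(-245 - 68) - M(14, h(T)) = (-245 - 68) - (-3/4 - 1/4*14*(256 + 4*(-1))) = -313 - (-3/4 - 1/4*14*(256 - 4)) = -313 - (-3/4 - 1/4*14*252) = -313 - (-3/4 - 882) = -313 - 1*(-3531/4) = -313 + 3531/4 = 2279/4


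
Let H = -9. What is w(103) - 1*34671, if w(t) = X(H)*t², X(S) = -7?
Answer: -108934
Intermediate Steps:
w(t) = -7*t²
w(103) - 1*34671 = -7*103² - 1*34671 = -7*10609 - 34671 = -74263 - 34671 = -108934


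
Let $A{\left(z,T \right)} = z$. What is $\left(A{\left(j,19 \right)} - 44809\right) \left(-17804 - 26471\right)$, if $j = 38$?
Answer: $1982236025$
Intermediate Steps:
$\left(A{\left(j,19 \right)} - 44809\right) \left(-17804 - 26471\right) = \left(38 - 44809\right) \left(-17804 - 26471\right) = \left(-44771\right) \left(-44275\right) = 1982236025$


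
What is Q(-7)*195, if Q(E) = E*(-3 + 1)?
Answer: 2730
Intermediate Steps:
Q(E) = -2*E (Q(E) = E*(-2) = -2*E)
Q(-7)*195 = -2*(-7)*195 = 14*195 = 2730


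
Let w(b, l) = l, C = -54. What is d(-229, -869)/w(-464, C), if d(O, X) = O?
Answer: 229/54 ≈ 4.2407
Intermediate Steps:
d(-229, -869)/w(-464, C) = -229/(-54) = -229*(-1/54) = 229/54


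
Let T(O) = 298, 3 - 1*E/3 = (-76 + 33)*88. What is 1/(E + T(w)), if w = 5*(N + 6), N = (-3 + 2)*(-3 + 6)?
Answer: 1/11659 ≈ 8.5771e-5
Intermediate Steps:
N = -3 (N = -1*3 = -3)
w = 15 (w = 5*(-3 + 6) = 5*3 = 15)
E = 11361 (E = 9 - 3*(-76 + 33)*88 = 9 - (-129)*88 = 9 - 3*(-3784) = 9 + 11352 = 11361)
1/(E + T(w)) = 1/(11361 + 298) = 1/11659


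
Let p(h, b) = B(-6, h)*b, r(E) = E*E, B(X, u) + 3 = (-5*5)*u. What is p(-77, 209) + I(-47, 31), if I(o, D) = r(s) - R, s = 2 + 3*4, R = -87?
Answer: 401981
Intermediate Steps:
s = 14 (s = 2 + 12 = 14)
B(X, u) = -3 - 25*u (B(X, u) = -3 + (-5*5)*u = -3 - 25*u)
r(E) = E²
I(o, D) = 283 (I(o, D) = 14² - 1*(-87) = 196 + 87 = 283)
p(h, b) = b*(-3 - 25*h) (p(h, b) = (-3 - 25*h)*b = b*(-3 - 25*h))
p(-77, 209) + I(-47, 31) = -1*209*(3 + 25*(-77)) + 283 = -1*209*(3 - 1925) + 283 = -1*209*(-1922) + 283 = 401698 + 283 = 401981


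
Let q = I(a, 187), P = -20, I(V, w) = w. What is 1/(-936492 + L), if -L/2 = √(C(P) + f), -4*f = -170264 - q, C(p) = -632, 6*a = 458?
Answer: -936492/877017098141 + 7*√3427/877017098141 ≈ -1.0673e-6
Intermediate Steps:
a = 229/3 (a = (⅙)*458 = 229/3 ≈ 76.333)
q = 187
f = 170451/4 (f = -(-170264 - 1*187)/4 = -(-170264 - 187)/4 = -¼*(-170451) = 170451/4 ≈ 42613.)
L = -7*√3427 (L = -2*√(-632 + 170451/4) = -7*√3427 ≈ -409.78)
1/(-936492 + L) = 1/(-936492 - 7*√3427)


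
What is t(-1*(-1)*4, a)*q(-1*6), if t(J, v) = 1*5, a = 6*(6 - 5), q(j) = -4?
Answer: -20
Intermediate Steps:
a = 6 (a = 6*1 = 6)
t(J, v) = 5
t(-1*(-1)*4, a)*q(-1*6) = 5*(-4) = -20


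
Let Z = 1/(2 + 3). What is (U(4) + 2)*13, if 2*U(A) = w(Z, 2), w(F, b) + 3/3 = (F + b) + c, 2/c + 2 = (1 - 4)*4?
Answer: 2301/70 ≈ 32.871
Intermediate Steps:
Z = 1/5 ≈ 0.20000
c = -1/7 (c = 2/(-2 + (1 - 4)*4) = 2/(-2 - 3*4) = 2/(-2 - 12) = 2/(-14) = 2*(-1/14) = -1/7 ≈ -0.14286)
w(F, b) = -8/7 + F + b (w(F, b) = -1 + ((F + b) - 1/7) = -1 + (-1/7 + F + b) = -8/7 + F + b)
U(A) = 37/70 (U(A) = (-8/7 + 1/5 + 2)/2 = (1/2)*(37/35) = 37/70)
(U(4) + 2)*13 = (37/70 + 2)*13 = (177/70)*13 = 2301/70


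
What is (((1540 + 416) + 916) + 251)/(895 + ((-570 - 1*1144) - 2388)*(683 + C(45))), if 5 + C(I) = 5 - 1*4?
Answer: -1041/928121 ≈ -0.0011216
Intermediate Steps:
C(I) = -4 (C(I) = -5 + (5 - 1*4) = -5 + (5 - 4) = -5 + 1 = -4)
(((1540 + 416) + 916) + 251)/(895 + ((-570 - 1*1144) - 2388)*(683 + C(45))) = (((1540 + 416) + 916) + 251)/(895 + ((-570 - 1*1144) - 2388)*(683 - 4)) = ((1956 + 916) + 251)/(895 + ((-570 - 1144) - 2388)*679) = (2872 + 251)/(895 + (-1714 - 2388)*679) = 3123/(895 - 4102*679) = 3123/(895 - 2785258) = 3123/(-2784363) = 3123*(-1/2784363) = -1041/928121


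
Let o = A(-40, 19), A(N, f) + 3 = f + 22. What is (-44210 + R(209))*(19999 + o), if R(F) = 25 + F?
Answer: -881147112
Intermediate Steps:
A(N, f) = 19 + f (A(N, f) = -3 + (f + 22) = -3 + (22 + f) = 19 + f)
o = 38 (o = 19 + 19 = 38)
(-44210 + R(209))*(19999 + o) = (-44210 + (25 + 209))*(19999 + 38) = (-44210 + 234)*20037 = -43976*20037 = -881147112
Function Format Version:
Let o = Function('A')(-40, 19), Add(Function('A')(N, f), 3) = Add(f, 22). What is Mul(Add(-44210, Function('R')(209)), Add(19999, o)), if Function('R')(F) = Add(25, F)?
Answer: -881147112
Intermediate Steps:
Function('A')(N, f) = Add(19, f) (Function('A')(N, f) = Add(-3, Add(f, 22)) = Add(-3, Add(22, f)) = Add(19, f))
o = 38 (o = Add(19, 19) = 38)
Mul(Add(-44210, Function('R')(209)), Add(19999, o)) = Mul(Add(-44210, Add(25, 209)), Add(19999, 38)) = Mul(Add(-44210, 234), 20037) = Mul(-43976, 20037) = -881147112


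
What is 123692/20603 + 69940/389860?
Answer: 2483176847/401614279 ≈ 6.1830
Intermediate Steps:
123692/20603 + 69940/389860 = 123692*(1/20603) + 69940*(1/389860) = 123692/20603 + 3497/19493 = 2483176847/401614279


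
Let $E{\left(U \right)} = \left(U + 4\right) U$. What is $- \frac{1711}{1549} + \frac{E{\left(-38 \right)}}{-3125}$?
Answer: $- \frac{7348183}{4840625} \approx -1.518$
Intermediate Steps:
$E{\left(U \right)} = U \left(4 + U\right)$ ($E{\left(U \right)} = \left(4 + U\right) U = U \left(4 + U\right)$)
$- \frac{1711}{1549} + \frac{E{\left(-38 \right)}}{-3125} = - \frac{1711}{1549} + \frac{\left(-38\right) \left(4 - 38\right)}{-3125} = \left(-1711\right) \frac{1}{1549} + \left(-38\right) \left(-34\right) \left(- \frac{1}{3125}\right) = - \frac{1711}{1549} + 1292 \left(- \frac{1}{3125}\right) = - \frac{1711}{1549} - \frac{1292}{3125} = - \frac{7348183}{4840625}$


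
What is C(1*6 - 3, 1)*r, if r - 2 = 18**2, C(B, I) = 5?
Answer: 1630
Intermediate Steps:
r = 326 (r = 2 + 18**2 = 2 + 324 = 326)
C(1*6 - 3, 1)*r = 5*326 = 1630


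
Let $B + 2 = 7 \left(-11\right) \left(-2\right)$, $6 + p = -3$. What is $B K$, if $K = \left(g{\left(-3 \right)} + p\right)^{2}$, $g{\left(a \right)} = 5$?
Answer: $2432$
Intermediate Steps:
$p = -9$ ($p = -6 - 3 = -9$)
$B = 152$ ($B = -2 + 7 \left(-11\right) \left(-2\right) = -2 - -154 = -2 + 154 = 152$)
$K = 16$ ($K = \left(5 - 9\right)^{2} = \left(-4\right)^{2} = 16$)
$B K = 152 \cdot 16 = 2432$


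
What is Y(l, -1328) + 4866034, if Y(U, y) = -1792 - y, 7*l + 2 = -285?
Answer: 4865570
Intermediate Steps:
l = -41 (l = -2/7 + (⅐)*(-285) = -2/7 - 285/7 = -41)
Y(l, -1328) + 4866034 = (-1792 - 1*(-1328)) + 4866034 = (-1792 + 1328) + 4866034 = -464 + 4866034 = 4865570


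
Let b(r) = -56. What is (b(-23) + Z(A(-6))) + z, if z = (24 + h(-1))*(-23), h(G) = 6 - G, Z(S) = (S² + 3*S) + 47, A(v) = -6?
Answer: -704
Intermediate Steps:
Z(S) = 47 + S² + 3*S
z = -713 (z = (24 + (6 - 1*(-1)))*(-23) = (24 + (6 + 1))*(-23) = (24 + 7)*(-23) = 31*(-23) = -713)
(b(-23) + Z(A(-6))) + z = (-56 + (47 + (-6)² + 3*(-6))) - 713 = (-56 + (47 + 36 - 18)) - 713 = (-56 + 65) - 713 = 9 - 713 = -704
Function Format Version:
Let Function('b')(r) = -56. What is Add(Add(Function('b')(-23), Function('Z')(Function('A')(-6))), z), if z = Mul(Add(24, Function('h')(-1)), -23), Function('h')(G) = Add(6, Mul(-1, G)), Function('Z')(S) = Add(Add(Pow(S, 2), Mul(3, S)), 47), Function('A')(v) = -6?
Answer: -704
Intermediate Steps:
Function('Z')(S) = Add(47, Pow(S, 2), Mul(3, S))
z = -713 (z = Mul(Add(24, Add(6, Mul(-1, -1))), -23) = Mul(Add(24, Add(6, 1)), -23) = Mul(Add(24, 7), -23) = Mul(31, -23) = -713)
Add(Add(Function('b')(-23), Function('Z')(Function('A')(-6))), z) = Add(Add(-56, Add(47, Pow(-6, 2), Mul(3, -6))), -713) = Add(Add(-56, Add(47, 36, -18)), -713) = Add(Add(-56, 65), -713) = Add(9, -713) = -704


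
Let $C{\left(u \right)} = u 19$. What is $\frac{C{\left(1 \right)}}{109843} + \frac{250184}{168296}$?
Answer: $\frac{3435519842}{2310767191} \approx 1.4867$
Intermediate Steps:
$C{\left(u \right)} = 19 u$
$\frac{C{\left(1 \right)}}{109843} + \frac{250184}{168296} = \frac{19 \cdot 1}{109843} + \frac{250184}{168296} = 19 \cdot \frac{1}{109843} + 250184 \cdot \frac{1}{168296} = \frac{19}{109843} + \frac{31273}{21037} = \frac{3435519842}{2310767191}$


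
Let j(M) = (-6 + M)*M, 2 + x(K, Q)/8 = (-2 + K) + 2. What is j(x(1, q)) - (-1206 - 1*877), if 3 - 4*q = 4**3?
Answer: 2195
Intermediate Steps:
q = -61/4 (q = 3/4 - 1/4*4**3 = 3/4 - 1/4*64 = 3/4 - 16 = -61/4 ≈ -15.250)
x(K, Q) = -16 + 8*K (x(K, Q) = -16 + 8*((-2 + K) + 2) = -16 + 8*K)
j(M) = M*(-6 + M)
j(x(1, q)) - (-1206 - 1*877) = (-16 + 8*1)*(-6 + (-16 + 8*1)) - (-1206 - 1*877) = (-16 + 8)*(-6 + (-16 + 8)) - (-1206 - 877) = -8*(-6 - 8) - 1*(-2083) = -8*(-14) + 2083 = 112 + 2083 = 2195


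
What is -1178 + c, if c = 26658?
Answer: 25480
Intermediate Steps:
-1178 + c = -1178 + 26658 = 25480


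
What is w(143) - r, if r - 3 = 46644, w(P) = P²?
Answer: -26198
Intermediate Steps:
r = 46647 (r = 3 + 46644 = 46647)
w(143) - r = 143² - 1*46647 = 20449 - 46647 = -26198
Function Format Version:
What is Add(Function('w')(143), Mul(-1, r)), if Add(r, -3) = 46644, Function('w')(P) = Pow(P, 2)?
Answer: -26198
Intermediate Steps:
r = 46647 (r = Add(3, 46644) = 46647)
Add(Function('w')(143), Mul(-1, r)) = Add(Pow(143, 2), Mul(-1, 46647)) = Add(20449, -46647) = -26198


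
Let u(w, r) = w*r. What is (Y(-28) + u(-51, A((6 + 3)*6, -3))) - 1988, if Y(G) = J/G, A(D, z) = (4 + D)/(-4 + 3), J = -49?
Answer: 3887/4 ≈ 971.75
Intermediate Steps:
A(D, z) = -4 - D (A(D, z) = (4 + D)/(-1) = (4 + D)*(-1) = -4 - D)
Y(G) = -49/G
u(w, r) = r*w
(Y(-28) + u(-51, A((6 + 3)*6, -3))) - 1988 = (-49/(-28) + (-4 - (6 + 3)*6)*(-51)) - 1988 = (-49*(-1/28) + (-4 - 9*6)*(-51)) - 1988 = (7/4 + (-4 - 1*54)*(-51)) - 1988 = (7/4 + (-4 - 54)*(-51)) - 1988 = (7/4 - 58*(-51)) - 1988 = (7/4 + 2958) - 1988 = 11839/4 - 1988 = 3887/4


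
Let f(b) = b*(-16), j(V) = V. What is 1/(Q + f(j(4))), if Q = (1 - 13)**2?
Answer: 1/80 ≈ 0.012500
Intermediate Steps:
Q = 144 (Q = (-12)**2 = 144)
f(b) = -16*b
1/(Q + f(j(4))) = 1/(144 - 16*4) = 1/(144 - 64) = 1/80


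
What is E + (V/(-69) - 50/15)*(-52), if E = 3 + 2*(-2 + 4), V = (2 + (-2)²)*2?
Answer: 13067/69 ≈ 189.38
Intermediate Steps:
V = 12 (V = (2 + 4)*2 = 6*2 = 12)
E = 7 (E = 3 + 2*2 = 3 + 4 = 7)
E + (V/(-69) - 50/15)*(-52) = 7 + (12/(-69) - 50/15)*(-52) = 7 + (12*(-1/69) - 50*1/15)*(-52) = 7 + (-4/23 - 10/3)*(-52) = 7 - 242/69*(-52) = 7 + 12584/69 = 13067/69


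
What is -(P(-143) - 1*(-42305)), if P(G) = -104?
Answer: -42201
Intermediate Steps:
-(P(-143) - 1*(-42305)) = -(-104 - 1*(-42305)) = -(-104 + 42305) = -1*42201 = -42201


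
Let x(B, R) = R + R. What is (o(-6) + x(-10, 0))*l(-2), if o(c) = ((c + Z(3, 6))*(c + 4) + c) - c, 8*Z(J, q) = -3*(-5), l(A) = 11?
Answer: 363/4 ≈ 90.750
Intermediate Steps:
Z(J, q) = 15/8 (Z(J, q) = (-3*(-5))/8 = (1/8)*15 = 15/8)
x(B, R) = 2*R
o(c) = (4 + c)*(15/8 + c) (o(c) = ((c + 15/8)*(c + 4) + c) - c = ((15/8 + c)*(4 + c) + c) - c = ((4 + c)*(15/8 + c) + c) - c = (c + (4 + c)*(15/8 + c)) - c = (4 + c)*(15/8 + c))
(o(-6) + x(-10, 0))*l(-2) = ((15/2 + (-6)**2 + (47/8)*(-6)) + 2*0)*11 = ((15/2 + 36 - 141/4) + 0)*11 = (33/4 + 0)*11 = (33/4)*11 = 363/4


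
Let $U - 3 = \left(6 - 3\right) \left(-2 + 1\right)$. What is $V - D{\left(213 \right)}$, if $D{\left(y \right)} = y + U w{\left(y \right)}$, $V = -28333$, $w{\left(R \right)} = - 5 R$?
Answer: $-28546$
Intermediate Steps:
$U = 0$ ($U = 3 + \left(6 - 3\right) \left(-2 + 1\right) = 3 + 3 \left(-1\right) = 3 - 3 = 0$)
$D{\left(y \right)} = y$ ($D{\left(y \right)} = y + 0 \left(- 5 y\right) = y + 0 = y$)
$V - D{\left(213 \right)} = -28333 - 213 = -28546$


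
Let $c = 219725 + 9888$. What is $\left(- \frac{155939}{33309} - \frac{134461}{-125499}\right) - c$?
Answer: $- \frac{319951320027065}{1393415397} \approx -2.2962 \cdot 10^{5}$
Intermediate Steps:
$c = 229613$
$\left(- \frac{155939}{33309} - \frac{134461}{-125499}\right) - c = \left(- \frac{155939}{33309} - \frac{134461}{-125499}\right) - 229613 = \left(\left(-155939\right) \frac{1}{33309} - - \frac{134461}{125499}\right) - 229613 = \left(- \frac{155939}{33309} + \frac{134461}{125499}\right) - 229613 = - \frac{5030475704}{1393415397} - 229613 = - \frac{319951320027065}{1393415397}$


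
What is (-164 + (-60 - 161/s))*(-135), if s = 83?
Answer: 2531655/83 ≈ 30502.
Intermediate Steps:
(-164 + (-60 - 161/s))*(-135) = (-164 + (-60 - 161/83))*(-135) = (-164 - 5141/83)*(-135) = -18753/83*(-135) = 2531655/83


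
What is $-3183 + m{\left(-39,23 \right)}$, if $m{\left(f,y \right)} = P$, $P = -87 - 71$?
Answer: $-3341$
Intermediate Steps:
$P = -158$ ($P = -87 - 71 = -158$)
$m{\left(f,y \right)} = -158$
$-3183 + m{\left(-39,23 \right)} = -3183 - 158 = -3341$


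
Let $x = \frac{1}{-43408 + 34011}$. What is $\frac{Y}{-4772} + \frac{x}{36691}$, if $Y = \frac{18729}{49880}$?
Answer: $- \frac{6457722416743}{82068341152546720} \approx -7.8687 \cdot 10^{-5}$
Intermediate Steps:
$Y = \frac{18729}{49880}$ ($Y = 18729 \cdot \frac{1}{49880} = \frac{18729}{49880} \approx 0.37548$)
$x = - \frac{1}{9397}$ ($x = \frac{1}{-9397} = - \frac{1}{9397} \approx -0.00010642$)
$\frac{Y}{-4772} + \frac{x}{36691} = \frac{18729}{49880 \left(-4772\right)} - \frac{1}{9397 \cdot 36691} = \frac{18729}{49880} \left(- \frac{1}{4772}\right) - \frac{1}{344785327} = - \frac{18729}{238027360} - \frac{1}{344785327} = - \frac{6457722416743}{82068341152546720}$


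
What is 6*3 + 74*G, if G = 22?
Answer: 1646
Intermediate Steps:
6*3 + 74*G = 6*3 + 74*22 = 18 + 1628 = 1646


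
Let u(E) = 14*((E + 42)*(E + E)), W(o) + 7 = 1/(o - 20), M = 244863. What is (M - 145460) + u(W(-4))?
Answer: 13321495/144 ≈ 92510.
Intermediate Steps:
W(o) = -7 + 1/(-20 + o) (W(o) = -7 + 1/(o - 20) = -7 + 1/(-20 + o))
u(E) = 28*E*(42 + E) (u(E) = 14*((42 + E)*(2*E)) = 14*(2*E*(42 + E)) = 28*E*(42 + E))
(M - 145460) + u(W(-4)) = (244863 - 145460) + 28*((141 - 7*(-4))/(-20 - 4))*(42 + (141 - 7*(-4))/(-20 - 4)) = 99403 + 28*((141 + 28)/(-24))*(42 + (141 + 28)/(-24)) = 99403 + 28*(-1/24*169)*(42 - 1/24*169) = 99403 + 28*(-169/24)*(42 - 169/24) = 99403 + 28*(-169/24)*(839/24) = 99403 - 992537/144 = 13321495/144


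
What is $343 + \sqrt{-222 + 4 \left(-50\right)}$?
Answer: $343 + i \sqrt{422} \approx 343.0 + 20.543 i$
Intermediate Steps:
$343 + \sqrt{-222 + 4 \left(-50\right)} = 343 + \sqrt{-222 - 200} = 343 + \sqrt{-422} = 343 + i \sqrt{422}$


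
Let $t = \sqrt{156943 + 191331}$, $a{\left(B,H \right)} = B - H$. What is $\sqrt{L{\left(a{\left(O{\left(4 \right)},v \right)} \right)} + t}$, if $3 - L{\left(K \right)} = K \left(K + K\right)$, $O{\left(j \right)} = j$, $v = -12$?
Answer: $\sqrt{-509 + \sqrt{348274}} \approx 9.0082$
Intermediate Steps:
$t = \sqrt{348274} \approx 590.15$
$L{\left(K \right)} = 3 - 2 K^{2}$ ($L{\left(K \right)} = 3 - K \left(K + K\right) = 3 - K 2 K = 3 - 2 K^{2}$)
$\sqrt{L{\left(a{\left(O{\left(4 \right)},v \right)} \right)} + t} = \sqrt{\left(3 - 2 \left(4 - -12\right)^{2}\right) + \sqrt{348274}} = \sqrt{\left(3 - 2 \left(4 + 12\right)^{2}\right) + \sqrt{348274}} = \sqrt{\left(3 - 2 \cdot 16^{2}\right) + \sqrt{348274}} = \sqrt{\left(3 - 512\right) + \sqrt{348274}} = \sqrt{-509 + \sqrt{348274}}$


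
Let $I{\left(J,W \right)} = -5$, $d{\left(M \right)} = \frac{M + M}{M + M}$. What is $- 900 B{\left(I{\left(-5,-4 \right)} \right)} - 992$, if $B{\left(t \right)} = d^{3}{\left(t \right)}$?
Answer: $-1892$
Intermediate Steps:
$d{\left(M \right)} = 1$ ($d{\left(M \right)} = \frac{2 M}{2 M} = 2 M \frac{1}{2 M} = 1$)
$B{\left(t \right)} = 1$ ($B{\left(t \right)} = 1^{3} = 1$)
$- 900 B{\left(I{\left(-5,-4 \right)} \right)} - 992 = \left(-900\right) 1 - 992 = -900 - 992 = -1892$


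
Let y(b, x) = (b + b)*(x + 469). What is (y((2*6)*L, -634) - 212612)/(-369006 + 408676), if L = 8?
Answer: -122146/19835 ≈ -6.1581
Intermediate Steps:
y(b, x) = 2*b*(469 + x) (y(b, x) = (2*b)*(469 + x) = 2*b*(469 + x))
(y((2*6)*L, -634) - 212612)/(-369006 + 408676) = (2*((2*6)*8)*(469 - 634) - 212612)/(-369006 + 408676) = (2*(12*8)*(-165) - 212612)/39670 = (2*96*(-165) - 212612)*(1/39670) = (-31680 - 212612)*(1/39670) = -244292*1/39670 = -122146/19835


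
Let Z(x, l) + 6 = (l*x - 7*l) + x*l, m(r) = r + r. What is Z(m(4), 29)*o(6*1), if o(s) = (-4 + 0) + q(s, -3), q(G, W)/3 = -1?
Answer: -1785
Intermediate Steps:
q(G, W) = -3 (q(G, W) = 3*(-1) = -3)
o(s) = -7 (o(s) = (-4 + 0) - 3 = -4 - 3 = -7)
m(r) = 2*r
Z(x, l) = -6 - 7*l + 2*l*x (Z(x, l) = -6 + ((l*x - 7*l) + x*l) = -6 + ((-7*l + l*x) + l*x) = -6 + (-7*l + 2*l*x) = -6 - 7*l + 2*l*x)
Z(m(4), 29)*o(6*1) = (-6 - 7*29 + 2*29*(2*4))*(-7) = (-6 - 203 + 2*29*8)*(-7) = (-6 - 203 + 464)*(-7) = 255*(-7) = -1785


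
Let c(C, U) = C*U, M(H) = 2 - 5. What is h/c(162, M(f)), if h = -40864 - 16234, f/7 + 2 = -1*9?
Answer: 28549/243 ≈ 117.49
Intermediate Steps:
f = -77 (f = -14 + 7*(-1*9) = -14 + 7*(-9) = -14 - 63 = -77)
M(H) = -3
h = -57098
h/c(162, M(f)) = -57098/(162*(-3)) = -57098/(-486) = -57098*(-1/486) = 28549/243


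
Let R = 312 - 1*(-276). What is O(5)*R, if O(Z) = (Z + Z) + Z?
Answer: 8820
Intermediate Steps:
O(Z) = 3*Z (O(Z) = 2*Z + Z = 3*Z)
R = 588 (R = 312 + 276 = 588)
O(5)*R = (3*5)*588 = 15*588 = 8820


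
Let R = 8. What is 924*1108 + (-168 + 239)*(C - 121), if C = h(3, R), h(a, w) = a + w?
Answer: 1015982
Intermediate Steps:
C = 11 (C = 3 + 8 = 11)
924*1108 + (-168 + 239)*(C - 121) = 924*1108 + (-168 + 239)*(11 - 121) = 1023792 + 71*(-110) = 1023792 - 7810 = 1015982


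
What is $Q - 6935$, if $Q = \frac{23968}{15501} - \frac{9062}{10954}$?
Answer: $- \frac{588713367790}{84898977} \approx -6934.3$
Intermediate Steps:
$Q = \frac{61037705}{84898977}$ ($Q = 23968 \cdot \frac{1}{15501} - \frac{4531}{5477} = \frac{23968}{15501} - \frac{4531}{5477} = \frac{61037705}{84898977} \approx 0.71895$)
$Q - 6935 = \frac{61037705}{84898977} - 6935 = - \frac{588713367790}{84898977}$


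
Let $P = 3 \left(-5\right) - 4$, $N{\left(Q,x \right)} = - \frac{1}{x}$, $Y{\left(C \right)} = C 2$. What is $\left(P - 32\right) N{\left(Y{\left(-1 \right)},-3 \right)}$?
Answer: $-17$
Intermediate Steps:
$Y{\left(C \right)} = 2 C$
$P = -19$ ($P = -15 - 4 = -19$)
$\left(P - 32\right) N{\left(Y{\left(-1 \right)},-3 \right)} = \left(-19 - 32\right) \left(- \frac{1}{-3}\right) = - 51 \left(\left(-1\right) \left(- \frac{1}{3}\right)\right) = \left(-51\right) \frac{1}{3} = -17$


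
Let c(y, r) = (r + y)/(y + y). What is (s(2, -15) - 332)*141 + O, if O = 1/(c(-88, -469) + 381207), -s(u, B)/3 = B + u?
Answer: -2771812654381/67092989 ≈ -41313.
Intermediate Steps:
s(u, B) = -3*B - 3*u (s(u, B) = -3*(B + u) = -3*B - 3*u)
c(y, r) = (r + y)/(2*y) (c(y, r) = (r + y)/((2*y)) = (r + y)*(1/(2*y)) = (r + y)/(2*y))
O = 176/67092989 (O = 1/((1/2)*(-469 - 88)/(-88) + 381207) = 1/((1/2)*(-1/88)*(-557) + 381207) = 1/(557/176 + 381207) = 1/(67092989/176) = 176/67092989 ≈ 2.6232e-6)
(s(2, -15) - 332)*141 + O = ((-3*(-15) - 3*2) - 332)*141 + 176/67092989 = ((45 - 6) - 332)*141 + 176/67092989 = (39 - 332)*141 + 176/67092989 = -293*141 + 176/67092989 = -41313 + 176/67092989 = -2771812654381/67092989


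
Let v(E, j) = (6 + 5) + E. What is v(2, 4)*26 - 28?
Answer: 310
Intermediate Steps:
v(E, j) = 11 + E
v(2, 4)*26 - 28 = (11 + 2)*26 - 28 = 13*26 - 28 = 338 - 28 = 310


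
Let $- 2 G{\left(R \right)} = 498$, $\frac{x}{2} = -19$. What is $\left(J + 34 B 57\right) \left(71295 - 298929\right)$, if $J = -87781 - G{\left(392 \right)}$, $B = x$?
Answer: $36689137584$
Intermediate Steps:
$x = -38$ ($x = 2 \left(-19\right) = -38$)
$B = -38$
$G{\left(R \right)} = -249$ ($G{\left(R \right)} = \left(- \frac{1}{2}\right) 498 = -249$)
$J = -87532$ ($J = -87781 - -249 = -87781 + 249 = -87532$)
$\left(J + 34 B 57\right) \left(71295 - 298929\right) = \left(-87532 + 34 \left(\left(-38\right) 57\right)\right) \left(71295 - 298929\right) = \left(-87532 + 34 \left(-2166\right)\right) \left(-227634\right) = \left(-87532 - 73644\right) \left(-227634\right) = \left(-161176\right) \left(-227634\right) = 36689137584$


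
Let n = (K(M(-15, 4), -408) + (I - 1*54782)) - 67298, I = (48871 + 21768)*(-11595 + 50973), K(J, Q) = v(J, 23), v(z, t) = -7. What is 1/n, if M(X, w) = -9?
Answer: 1/2781500455 ≈ 3.5952e-10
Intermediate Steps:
K(J, Q) = -7
I = 2781622542 (I = 70639*39378 = 2781622542)
n = 2781500455 (n = (-7 + (2781622542 - 1*54782)) - 67298 = (-7 + (2781622542 - 54782)) - 67298 = (-7 + 2781567760) - 67298 = 2781567753 - 67298 = 2781500455)
1/n = 1/2781500455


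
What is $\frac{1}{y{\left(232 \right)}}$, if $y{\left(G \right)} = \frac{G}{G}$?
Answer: $1$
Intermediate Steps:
$y{\left(G \right)} = 1$
$\frac{1}{y{\left(232 \right)}} = 1^{-1} = 1$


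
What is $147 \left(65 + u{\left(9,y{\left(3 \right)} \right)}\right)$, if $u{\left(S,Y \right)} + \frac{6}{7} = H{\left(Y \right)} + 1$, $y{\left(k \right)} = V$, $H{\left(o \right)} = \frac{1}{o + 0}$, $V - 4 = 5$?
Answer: $\frac{28777}{3} \approx 9592.3$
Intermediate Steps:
$V = 9$ ($V = 4 + 5 = 9$)
$H{\left(o \right)} = \frac{1}{o}$
$y{\left(k \right)} = 9$
$u{\left(S,Y \right)} = \frac{1}{7} + \frac{1}{Y}$ ($u{\left(S,Y \right)} = - \frac{6}{7} + \left(\frac{1}{Y} + 1\right) = - \frac{6}{7} + \left(1 + \frac{1}{Y}\right) = \frac{1}{7} + \frac{1}{Y}$)
$147 \left(65 + u{\left(9,y{\left(3 \right)} \right)}\right) = 147 \left(65 + \frac{7 + 9}{7 \cdot 9}\right) = 147 \left(65 + \frac{1}{7} \cdot \frac{1}{9} \cdot 16\right) = 147 \left(65 + \frac{16}{63}\right) = 147 \cdot \frac{4111}{63} = \frac{28777}{3}$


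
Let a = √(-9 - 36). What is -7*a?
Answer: -21*I*√5 ≈ -46.957*I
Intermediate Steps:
a = 3*I*√5 (a = √(-45) = 3*I*√5 ≈ 6.7082*I)
-7*a = -21*I*√5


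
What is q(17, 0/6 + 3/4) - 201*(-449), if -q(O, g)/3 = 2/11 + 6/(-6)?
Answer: 992766/11 ≈ 90252.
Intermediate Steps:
q(O, g) = 27/11 (q(O, g) = -3*(2/11 + 6/(-6)) = -3*(2*(1/11) + 6*(-1/6)) = -3*(2/11 - 1) = -3*(-9/11) = 27/11)
q(17, 0/6 + 3/4) - 201*(-449) = 27/11 - 201*(-449) = 27/11 + 90249 = 992766/11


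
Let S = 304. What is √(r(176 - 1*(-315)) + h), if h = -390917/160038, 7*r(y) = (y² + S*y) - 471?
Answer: √7766171699839882/373422 ≈ 236.00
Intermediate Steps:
r(y) = -471/7 + y²/7 + 304*y/7 (r(y) = ((y² + 304*y) - 471)/7 = (-471 + y² + 304*y)/7 = -471/7 + y²/7 + 304*y/7)
h = -390917/160038 (h = -390917*1/160038 = -390917/160038 ≈ -2.4426)
√(r(176 - 1*(-315)) + h) = √((-471/7 + (176 - 1*(-315))²/7 + 304*(176 - 1*(-315))/7) - 390917/160038) = √((-471/7 + (176 + 315)²/7 + 304*(176 + 315)/7) - 390917/160038) = √((-471/7 + (⅐)*491² + (304/7)*491) - 390917/160038) = √((-471/7 + (⅐)*241081 + 149264/7) - 390917/160038) = √((-471/7 + 241081/7 + 149264/7) - 390917/160038) = √(389874/7 - 390917/160038) = √(62391918793/1120266) = √7766171699839882/373422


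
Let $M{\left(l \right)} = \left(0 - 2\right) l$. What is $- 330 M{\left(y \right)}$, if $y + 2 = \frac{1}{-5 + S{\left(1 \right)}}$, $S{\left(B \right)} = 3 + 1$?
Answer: $-1980$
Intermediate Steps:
$S{\left(B \right)} = 4$
$y = -3$ ($y = -2 + \frac{1}{-5 + 4} = -2 + \frac{1}{-1} = -2 - 1 = -3$)
$M{\left(l \right)} = - 2 l$
$- 330 M{\left(y \right)} = - 330 \left(\left(-2\right) \left(-3\right)\right) = \left(-330\right) 6 = -1980$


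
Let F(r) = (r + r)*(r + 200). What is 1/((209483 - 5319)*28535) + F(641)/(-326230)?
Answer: -125623549243833/38011143475604 ≈ -3.3049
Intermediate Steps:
F(r) = 2*r*(200 + r) (F(r) = (2*r)*(200 + r) = 2*r*(200 + r))
1/((209483 - 5319)*28535) + F(641)/(-326230) = 1/((209483 - 5319)*28535) + (2*641*(200 + 641))/(-326230) = (1/28535)/204164 + (2*641*841)*(-1/326230) = (1/204164)*(1/28535) + 1078162*(-1/326230) = 1/5825819740 - 539081/163115 = -125623549243833/38011143475604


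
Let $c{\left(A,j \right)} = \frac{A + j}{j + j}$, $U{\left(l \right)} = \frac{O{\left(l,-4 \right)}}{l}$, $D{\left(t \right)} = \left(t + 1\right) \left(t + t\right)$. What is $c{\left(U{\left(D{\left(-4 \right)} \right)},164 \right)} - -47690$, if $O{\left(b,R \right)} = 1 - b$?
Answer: $\frac{375419593}{7872} \approx 47691.0$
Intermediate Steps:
$D{\left(t \right)} = 2 t \left(1 + t\right)$ ($D{\left(t \right)} = \left(1 + t\right) 2 t = 2 t \left(1 + t\right)$)
$U{\left(l \right)} = \frac{1 - l}{l}$
$c{\left(A,j \right)} = \frac{A + j}{2 j}$
$c{\left(U{\left(D{\left(-4 \right)} \right)},164 \right)} - -47690 = \frac{\frac{1 - 2 \left(-4\right) \left(1 - 4\right)}{2 \left(-4\right) \left(1 - 4\right)} + 164}{2 \cdot 164} - -47690 = \frac{1}{2} \cdot \frac{1}{164} \left(\frac{1 - 2 \left(-4\right) \left(-3\right)}{2 \left(-4\right) \left(-3\right)} + 164\right) + 47690 = \frac{1}{2} \cdot \frac{1}{164} \left(\frac{1 - 24}{24} + 164\right) + 47690 = \frac{1}{2} \cdot \frac{1}{164} \left(\frac{1}{24} \left(-23\right) + 164\right) + 47690 = \frac{1}{2} \cdot \frac{1}{164} \left(- \frac{23}{24} + 164\right) + 47690 = \frac{1}{2} \cdot \frac{1}{164} \cdot \frac{3913}{24} + 47690 = \frac{3913}{7872} + 47690 = \frac{375419593}{7872}$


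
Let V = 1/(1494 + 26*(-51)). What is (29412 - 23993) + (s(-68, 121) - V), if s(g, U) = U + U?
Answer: 951047/168 ≈ 5661.0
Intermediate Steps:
s(g, U) = 2*U
V = 1/168 (V = 1/(1494 - 1326) = 1/168 ≈ 0.0059524)
(29412 - 23993) + (s(-68, 121) - V) = (29412 - 23993) + (2*121 - 1*1/168) = 5419 + (242 - 1/168) = 5419 + 40655/168 = 951047/168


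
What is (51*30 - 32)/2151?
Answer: 1498/2151 ≈ 0.69642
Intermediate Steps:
(51*30 - 32)/2151 = (1530 - 32)*(1/2151) = 1498*(1/2151) = 1498/2151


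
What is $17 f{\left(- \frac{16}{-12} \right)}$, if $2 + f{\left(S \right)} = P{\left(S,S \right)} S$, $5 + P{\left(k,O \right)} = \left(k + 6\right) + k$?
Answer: $\frac{442}{9} \approx 49.111$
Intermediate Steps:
$P{\left(k,O \right)} = 1 + 2 k$ ($P{\left(k,O \right)} = -5 + \left(\left(k + 6\right) + k\right) = -5 + \left(\left(6 + k\right) + k\right) = -5 + \left(6 + 2 k\right) = 1 + 2 k$)
$f{\left(S \right)} = -2 + S \left(1 + 2 S\right)$ ($f{\left(S \right)} = -2 + \left(1 + 2 S\right) S = -2 + S \left(1 + 2 S\right)$)
$17 f{\left(- \frac{16}{-12} \right)} = 17 \left(-2 + - \frac{16}{-12} \left(1 + 2 \left(- \frac{16}{-12}\right)\right)\right) = 17 \left(-2 + \left(-16\right) \left(- \frac{1}{12}\right) \left(1 + 2 \left(\left(-16\right) \left(- \frac{1}{12}\right)\right)\right)\right) = 17 \left(-2 + \frac{4 \left(1 + 2 \cdot \frac{4}{3}\right)}{3}\right) = 17 \left(-2 + \frac{4 \left(1 + \frac{8}{3}\right)}{3}\right) = 17 \left(-2 + \frac{4}{3} \cdot \frac{11}{3}\right) = 17 \left(-2 + \frac{44}{9}\right) = 17 \cdot \frac{26}{9} = \frac{442}{9}$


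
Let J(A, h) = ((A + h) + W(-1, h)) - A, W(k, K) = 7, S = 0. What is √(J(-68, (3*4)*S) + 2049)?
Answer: 2*√514 ≈ 45.343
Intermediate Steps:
J(A, h) = 7 + h (J(A, h) = ((A + h) + 7) - A = (7 + A + h) - A = 7 + h)
√(J(-68, (3*4)*S) + 2049) = √((7 + (3*4)*0) + 2049) = √((7 + 12*0) + 2049) = √((7 + 0) + 2049) = √(7 + 2049) = √2056 = 2*√514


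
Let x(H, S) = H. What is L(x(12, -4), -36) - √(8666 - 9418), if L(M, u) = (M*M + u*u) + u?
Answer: 1404 - 4*I*√47 ≈ 1404.0 - 27.423*I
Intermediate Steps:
L(M, u) = u + M² + u² (L(M, u) = (M² + u²) + u = u + M² + u²)
L(x(12, -4), -36) - √(8666 - 9418) = (-36 + 12² + (-36)²) - √(8666 - 9418) = (-36 + 144 + 1296) - √(-752) = 1404 - 4*I*√47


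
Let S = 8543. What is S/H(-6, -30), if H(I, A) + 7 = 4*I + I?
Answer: -8543/37 ≈ -230.89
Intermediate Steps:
H(I, A) = -7 + 5*I (H(I, A) = -7 + (4*I + I) = -7 + 5*I)
S/H(-6, -30) = 8543/(-7 + 5*(-6)) = 8543/(-7 - 30) = 8543/(-37) = 8543*(-1/37) = -8543/37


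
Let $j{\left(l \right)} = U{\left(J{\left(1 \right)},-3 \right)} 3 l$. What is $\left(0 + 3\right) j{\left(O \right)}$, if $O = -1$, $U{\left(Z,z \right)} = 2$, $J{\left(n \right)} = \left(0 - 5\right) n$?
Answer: $-18$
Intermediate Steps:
$J{\left(n \right)} = - 5 n$
$j{\left(l \right)} = 6 l$ ($j{\left(l \right)} = 2 \cdot 3 l = 6 l$)
$\left(0 + 3\right) j{\left(O \right)} = \left(0 + 3\right) 6 \left(-1\right) = 3 \left(-6\right) = -18$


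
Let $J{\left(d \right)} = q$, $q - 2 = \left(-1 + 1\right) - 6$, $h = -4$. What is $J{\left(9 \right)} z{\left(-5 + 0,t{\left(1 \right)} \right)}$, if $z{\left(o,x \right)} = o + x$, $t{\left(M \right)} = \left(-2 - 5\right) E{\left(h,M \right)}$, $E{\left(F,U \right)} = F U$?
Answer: $-92$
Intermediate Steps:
$t{\left(M \right)} = 28 M$ ($t{\left(M \right)} = \left(-2 - 5\right) \left(- 4 M\right) = - 7 \left(- 4 M\right) = 28 M$)
$q = -4$ ($q = 2 + \left(\left(-1 + 1\right) - 6\right) = 2 + \left(0 - 6\right) = 2 - 6 = -4$)
$J{\left(d \right)} = -4$
$J{\left(9 \right)} z{\left(-5 + 0,t{\left(1 \right)} \right)} = - 4 \left(\left(-5 + 0\right) + 28 \cdot 1\right) = - 4 \left(-5 + 28\right) = \left(-4\right) 23 = -92$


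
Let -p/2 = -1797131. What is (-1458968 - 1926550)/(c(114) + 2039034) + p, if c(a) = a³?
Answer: 2108979389653/586763 ≈ 3.5943e+6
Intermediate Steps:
p = 3594262 (p = -2*(-1797131) = 3594262)
(-1458968 - 1926550)/(c(114) + 2039034) + p = (-1458968 - 1926550)/(114³ + 2039034) + 3594262 = -3385518/(1481544 + 2039034) + 3594262 = -3385518/3520578 + 3594262 = -3385518*1/3520578 + 3594262 = -564253/586763 + 3594262 = 2108979389653/586763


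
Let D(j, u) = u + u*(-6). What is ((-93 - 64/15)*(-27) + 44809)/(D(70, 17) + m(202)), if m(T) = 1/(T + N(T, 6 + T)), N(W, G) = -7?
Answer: -4624932/8287 ≈ -558.09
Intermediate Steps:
D(j, u) = -5*u (D(j, u) = u - 6*u = -5*u)
m(T) = 1/(-7 + T) (m(T) = 1/(T - 7) = 1/(-7 + T))
((-93 - 64/15)*(-27) + 44809)/(D(70, 17) + m(202)) = ((-93 - 64/15)*(-27) + 44809)/(-5*17 + 1/(-7 + 202)) = ((-93 - 64*1/15)*(-27) + 44809)/(-85 + 1/195) = ((-93 - 64/15)*(-27) + 44809)/(-85 + 1/195) = (-1459/15*(-27) + 44809)/(-16574/195) = (13131/5 + 44809)*(-195/16574) = (237176/5)*(-195/16574) = -4624932/8287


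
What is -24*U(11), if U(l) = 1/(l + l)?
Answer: -12/11 ≈ -1.0909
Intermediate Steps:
U(l) = 1/(2*l)
-24*U(11) = -12/11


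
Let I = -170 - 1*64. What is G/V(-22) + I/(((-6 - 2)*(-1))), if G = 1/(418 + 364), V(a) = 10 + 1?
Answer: -503215/17204 ≈ -29.250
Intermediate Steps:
V(a) = 11
G = 1/782 ≈ 0.0012788
I = -234 (I = -170 - 64 = -234)
G/V(-22) + I/(((-6 - 2)*(-1))) = (1/782)/11 - 234*(-1/(-6 - 2)) = (1/782)*(1/11) - 234/((-8*(-1))) = 1/8602 - 234/8 = 1/8602 - 234*⅛ = 1/8602 - 117/4 = -503215/17204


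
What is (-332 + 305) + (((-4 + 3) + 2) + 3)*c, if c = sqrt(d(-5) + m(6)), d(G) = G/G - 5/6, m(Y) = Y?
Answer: -27 + 2*sqrt(222)/3 ≈ -17.067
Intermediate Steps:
d(G) = 1/6 (d(G) = 1 - 5*1/6 = 1 - 5/6 = 1/6)
c = sqrt(222)/6 (c = sqrt(1/6 + 6) = sqrt(37/6) = sqrt(222)/6 ≈ 2.4833)
(-332 + 305) + (((-4 + 3) + 2) + 3)*c = (-332 + 305) + (((-4 + 3) + 2) + 3)*(sqrt(222)/6) = -27 + ((-1 + 2) + 3)*(sqrt(222)/6) = -27 + (1 + 3)*(sqrt(222)/6) = -27 + 4*(sqrt(222)/6) = -27 + 2*sqrt(222)/3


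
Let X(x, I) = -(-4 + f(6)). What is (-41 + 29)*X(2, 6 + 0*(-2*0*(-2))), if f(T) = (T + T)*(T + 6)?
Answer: 1680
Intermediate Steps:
f(T) = 2*T*(6 + T) (f(T) = (2*T)*(6 + T) = 2*T*(6 + T))
X(x, I) = -140 (X(x, I) = -(-4 + 2*6*(6 + 6)) = -(-4 + 2*6*12) = -(-4 + 144) = -1*140 = -140)
(-41 + 29)*X(2, 6 + 0*(-2*0*(-2))) = (-41 + 29)*(-140) = -12*(-140) = 1680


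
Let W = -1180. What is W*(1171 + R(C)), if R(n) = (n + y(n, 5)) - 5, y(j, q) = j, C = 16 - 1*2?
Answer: -1408920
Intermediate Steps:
C = 14 (C = 16 - 2 = 14)
R(n) = -5 + 2*n (R(n) = (n + n) - 5 = 2*n - 5 = -5 + 2*n)
W*(1171 + R(C)) = -1180*(1171 + (-5 + 2*14)) = -1180*(1171 + (-5 + 28)) = -1180*(1171 + 23) = -1180*1194 = -1408920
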